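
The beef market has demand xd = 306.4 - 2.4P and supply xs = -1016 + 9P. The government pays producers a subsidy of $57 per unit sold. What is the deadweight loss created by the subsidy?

Pre-subsidy: 306.4 - 2.4P = -1016 + 9P gives P* = 116, x* = 28.
With the subsidy, sellers receive Ps = Pb + 57 for each unit, where Pb is the price buyers pay.
Supply in terms of Pb becomes xs = -1016 + 9(Pb + 57) = -503 + 9Pb. Setting this equal to demand: 306.4 - 2.4Pb = -503 + 9Pb, so Pb = 71.
Sellers receive Ps = 71 + 57 = 128; x' = 306.4 − 2.4·71 = 136.
The subsidy expands output by 136 − 28 = 108 past the efficient level; on those units the gap between marginal cost and willingness to pay runs from 0 up to 57.
DWL = ½ × 57 × 108 = 3078.

Deadweight loss = $3078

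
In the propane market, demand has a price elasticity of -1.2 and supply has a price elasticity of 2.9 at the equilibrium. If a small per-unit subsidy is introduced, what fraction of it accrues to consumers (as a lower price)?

For a small subsidy around the equilibrium, the benefit split depends on the relative slopes, which at a point are proportional to the elasticities.
Buyer share = εs/(εs + |εd|) = 2.9/(2.9 + 1.2) = 29/41; seller share = |εd|/(εs + |εd|) = 12/41.

Consumer share = 29/41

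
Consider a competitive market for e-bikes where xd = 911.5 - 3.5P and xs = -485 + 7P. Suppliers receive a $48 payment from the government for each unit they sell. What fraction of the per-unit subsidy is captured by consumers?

Consumer share = 2/3

Pre-subsidy: 911.5 - 3.5P = -485 + 7P gives P* = 133, x* = 446.
With the subsidy, sellers receive Ps = Pb + 48 for each unit, where Pb is the price buyers pay.
Supply in terms of Pb becomes xs = -485 + 7(Pb + 48) = -149 + 7Pb. Setting this equal to demand: 911.5 - 3.5Pb = -149 + 7Pb, so Pb = 101.
Sellers receive Ps = 101 + 48 = 149; x' = 911.5 − 3.5·101 = 558.
Buyers' price falls by P* − Pb = 133 − 101 = 32; sellers' price rises by Ps − P* = 149 − 133 = 16.
So consumers capture 32/48 = 2/3 of each unit of subsidy.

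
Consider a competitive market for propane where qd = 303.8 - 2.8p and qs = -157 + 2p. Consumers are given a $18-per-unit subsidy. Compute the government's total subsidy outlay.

Government cost = $1008

Pre-subsidy: 303.8 - 2.8p = -157 + 2p gives p* = 96, q* = 35.
With the rebate, buyers effectively pay pb = ps − 18, where ps is the price sellers receive.
Demand in terms of ps becomes qd = 303.8 − 2.8(ps − 18) = 354.2 - 2.8ps. Setting this equal to supply: 354.2 - 2.8ps = -157 + 2ps, so ps = 106.5.
Buyers pay pb = 106.5 − 18 = 88.5; q' = -157 + 2·106.5 = 56.
Government outlay = subsidy × quantity = 18 × 56 = 1008.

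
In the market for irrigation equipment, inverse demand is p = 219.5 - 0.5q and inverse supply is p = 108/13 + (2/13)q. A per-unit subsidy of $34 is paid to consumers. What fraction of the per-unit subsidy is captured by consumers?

Pre-subsidy: 219.5 - 0.5q = 108/13 + (2/13)q gives q* = 323 and p* = 58.
With the rebate, buyers effectively pay pb = ps − 34, where ps is the price sellers receive.
On the curves, pb = 219.5 - 0.5q and ps = 108/13 + (2/13)q; the wedge ps − pb = 34 gives 108/13 + (2/13)q − (219.5 - 0.5q) = 34, so q' = 375.
Then pb = 219.5 − 0.5·375 = 32 and ps = 108/13 + (2/13)·375 = 66.
Buyers' price falls by p* − pb = 58 − 32 = 26; sellers' price rises by ps − p* = 66 − 58 = 8.
So consumers capture 26/34 = 13/17 of each unit of subsidy.

Consumer share = 13/17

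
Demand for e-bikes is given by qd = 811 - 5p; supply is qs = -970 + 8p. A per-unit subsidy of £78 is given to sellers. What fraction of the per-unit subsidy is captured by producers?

Producer share = 5/13

Pre-subsidy: 811 - 5p = -970 + 8p gives p* = 137, q* = 126.
With the subsidy, sellers receive ps = pb + 78 for each unit, where pb is the price buyers pay.
Supply in terms of pb becomes qs = -970 + 8(pb + 78) = -346 + 8pb. Setting this equal to demand: 811 - 5pb = -346 + 8pb, so pb = 89.
Sellers receive ps = 89 + 78 = 167; q' = 811 − 5·89 = 366.
Buyers' price falls by p* − pb = 137 − 89 = 48; sellers' price rises by ps − p* = 167 − 137 = 30.
So producers capture 30/78 = 5/13 of each unit of subsidy.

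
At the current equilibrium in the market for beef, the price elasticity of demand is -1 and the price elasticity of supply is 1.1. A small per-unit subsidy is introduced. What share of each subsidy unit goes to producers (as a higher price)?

For a small subsidy around the equilibrium, the benefit split depends on the relative slopes, which at a point are proportional to the elasticities.
Buyer share = εs/(εs + |εd|) = 1.1/(1.1 + 1) = 11/21; seller share = |εd|/(εs + |εd|) = 10/21.
So producers capture 10/21 of the subsidy.

Producer share = 10/21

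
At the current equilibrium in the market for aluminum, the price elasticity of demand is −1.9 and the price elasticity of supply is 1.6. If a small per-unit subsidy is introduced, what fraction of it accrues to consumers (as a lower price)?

For a small subsidy around the equilibrium, the benefit split depends on the relative slopes, which at a point are proportional to the elasticities.
Buyer share = εs/(εs + |εd|) = 1.6/(1.6 + 1.9) = 16/35; seller share = |εd|/(εs + |εd|) = 19/35.

Consumer share = 16/35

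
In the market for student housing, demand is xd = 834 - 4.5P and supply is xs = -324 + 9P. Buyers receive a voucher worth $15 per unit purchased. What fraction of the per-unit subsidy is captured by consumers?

Pre-subsidy: 834 - 4.5P = -324 + 9P gives P* = 772/9, x* = 448.
With the rebate, buyers effectively pay Pb = Ps − 15, where Ps is the price sellers receive.
Demand in terms of Ps becomes xd = 834 − 4.5(Ps − 15) = 901.5 - 4.5Ps. Setting this equal to supply: 901.5 - 4.5Ps = -324 + 9Ps, so Ps = 817/9.
Buyers pay Pb = 817/9 − 15 = 682/9; x' = -324 + 9·(817/9) = 493.
Buyers' price falls by P* − Pb = 772/9 − 682/9 = 10; sellers' price rises by Ps − P* = 817/9 − 772/9 = 5.
So consumers capture 10/15 = 2/3 of each unit of subsidy.

Consumer share = 2/3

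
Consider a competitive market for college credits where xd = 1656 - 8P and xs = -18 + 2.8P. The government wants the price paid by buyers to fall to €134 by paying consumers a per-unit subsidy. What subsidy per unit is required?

Required subsidy s = €81 per unit

At a buyer price of 134, quantity demanded is 1656 − 8·134 = 584.
Sellers supply 584 only when they receive Ps with -18 + 2.8·Ps = 584, i.e. Ps = 215.
s = Ps − Pb = 215 − 134 = 81.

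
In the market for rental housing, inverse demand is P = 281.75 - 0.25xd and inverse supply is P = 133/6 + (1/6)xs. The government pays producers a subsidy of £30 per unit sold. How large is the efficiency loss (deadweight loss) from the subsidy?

Deadweight loss = £1080

Pre-subsidy: 281.75 - 0.25x = 133/6 + (1/6)x gives x* = 623 and P* = 126.
With the subsidy, sellers receive Ps = Pb + 30 for each unit, where Pb is the price buyers pay.
On the curves, Pb = 281.75 - 0.25x and Ps = 133/6 + (1/6)x; the wedge Ps − Pb = 30 gives 133/6 + (1/6)x − (281.75 - 0.25x) = 30, so x' = 695.
Then Pb = 281.75 − 0.25·695 = 108 and Ps = 133/6 + (1/6)·695 = 138.
The subsidy expands output by 695 − 623 = 72 past the efficient level; on those units the gap between marginal cost and willingness to pay runs from 0 up to 30.
DWL = ½ × 30 × 72 = 1080.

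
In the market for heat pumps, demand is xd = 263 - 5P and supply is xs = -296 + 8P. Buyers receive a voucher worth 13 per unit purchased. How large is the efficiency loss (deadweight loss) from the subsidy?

Pre-subsidy: 263 - 5P = -296 + 8P gives P* = 43, x* = 48.
With the rebate, buyers effectively pay Pb = Ps − 13, where Ps is the price sellers receive.
Demand in terms of Ps becomes xd = 263 − 5(Ps − 13) = 328 - 5Ps. Setting this equal to supply: 328 - 5Ps = -296 + 8Ps, so Ps = 48.
Buyers pay Pb = 48 − 13 = 35; x' = -296 + 8·48 = 88.
The subsidy expands output by 88 − 48 = 40 past the efficient level; on those units the gap between marginal cost and willingness to pay runs from 0 up to 13.
DWL = ½ × 13 × 40 = 260.

Deadweight loss = 260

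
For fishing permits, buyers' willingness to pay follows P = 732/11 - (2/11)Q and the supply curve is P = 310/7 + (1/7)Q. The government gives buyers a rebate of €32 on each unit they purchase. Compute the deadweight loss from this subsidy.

Pre-subsidy: 732/11 - (2/11)Q = 310/7 + (1/7)Q gives Q* = 68.56 and P* = 54.08.
With the rebate, buyers effectively pay Pb = Ps − 32, where Ps is the price sellers receive.
On the curves, Pb = 732/11 - (2/11)Q and Ps = 310/7 + (1/7)Q; the wedge Ps − Pb = 32 gives 310/7 + (1/7)Q − (732/11 - (2/11)Q) = 32, so Q' = 167.12.
Then Pb = 732/11 − (2/11)·167.12 = 36.16 and Ps = 310/7 + (1/7)·167.12 = 68.16.
The subsidy expands output by 167.12 − 68.56 = 98.56 past the efficient level; on those units the gap between marginal cost and willingness to pay runs from 0 up to 32.
DWL = ½ × 32 × 98.56 = 1576.96.

Deadweight loss = €1576.96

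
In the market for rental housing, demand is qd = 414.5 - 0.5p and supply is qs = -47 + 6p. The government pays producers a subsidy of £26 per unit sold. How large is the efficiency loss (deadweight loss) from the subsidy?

Pre-subsidy: 414.5 - 0.5p = -47 + 6p gives p* = 71, q* = 379.
With the subsidy, sellers receive ps = pb + 26 for each unit, where pb is the price buyers pay.
Supply in terms of pb becomes qs = -47 + 6(pb + 26) = 109 + 6pb. Setting this equal to demand: 414.5 - 0.5pb = 109 + 6pb, so pb = 47.
Sellers receive ps = 47 + 26 = 73; q' = 414.5 − 0.5·47 = 391.
The subsidy expands output by 391 − 379 = 12 past the efficient level; on those units the gap between marginal cost and willingness to pay runs from 0 up to 26.
DWL = ½ × 26 × 12 = 156.

Deadweight loss = £156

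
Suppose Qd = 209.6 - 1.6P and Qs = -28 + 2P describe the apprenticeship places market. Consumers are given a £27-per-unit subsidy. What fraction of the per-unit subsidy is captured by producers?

Producer share = 4/9

Pre-subsidy: 209.6 - 1.6P = -28 + 2P gives P* = 66, Q* = 104.
With the rebate, buyers effectively pay Pb = Ps − 27, where Ps is the price sellers receive.
Demand in terms of Ps becomes Qd = 209.6 − 1.6(Ps − 27) = 252.8 - 1.6Ps. Setting this equal to supply: 252.8 - 1.6Ps = -28 + 2Ps, so Ps = 78.
Buyers pay Pb = 78 − 27 = 51; Q' = -28 + 2·78 = 128.
Buyers' price falls by P* − Pb = 66 − 51 = 15; sellers' price rises by Ps − P* = 78 − 66 = 12.
So producers capture 12/27 = 4/9 of each unit of subsidy.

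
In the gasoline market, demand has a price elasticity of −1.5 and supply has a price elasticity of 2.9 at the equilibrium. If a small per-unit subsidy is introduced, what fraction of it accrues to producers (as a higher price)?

For a small subsidy around the equilibrium, the benefit split depends on the relative slopes, which at a point are proportional to the elasticities.
Buyer share = εs/(εs + |εd|) = 2.9/(2.9 + 1.5) = 29/44; seller share = |εd|/(εs + |εd|) = 15/44.
So producers capture 15/44 of the subsidy.

Producer share = 15/44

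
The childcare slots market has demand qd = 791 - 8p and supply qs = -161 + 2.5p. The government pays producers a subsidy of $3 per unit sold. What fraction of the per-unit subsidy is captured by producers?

Pre-subsidy: 791 - 8p = -161 + 2.5p gives p* = 272/3, q* = 197/3.
With the subsidy, sellers receive ps = pb + 3 for each unit, where pb is the price buyers pay.
Supply in terms of pb becomes qs = -161 + 2.5(pb + 3) = -153.5 + 2.5pb. Setting this equal to demand: 791 - 8pb = -153.5 + 2.5pb, so pb = 1889/21.
Sellers receive ps = 1889/21 + 3 = 1952/21; q' = 791 − 8·(1889/21) = 1499/21.
Buyers' price falls by p* − pb = 272/3 − 1889/21 = 5/7; sellers' price rises by ps − p* = 1952/21 − 272/3 = 16/7.
So producers capture (16/7)/3 = 16/21 of each unit of subsidy.

Producer share = 16/21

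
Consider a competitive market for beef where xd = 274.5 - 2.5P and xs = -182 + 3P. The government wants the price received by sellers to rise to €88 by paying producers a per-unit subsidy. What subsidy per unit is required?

At a seller price of 88, quantity supplied is -182 + 3·88 = 82.
Buyers absorb 82 only when they pay Pb with 274.5 − 2.5·Pb = 82, i.e. Pb = 77.
s = Ps − Pb = 88 − 77 = 11.

Required subsidy s = €11 per unit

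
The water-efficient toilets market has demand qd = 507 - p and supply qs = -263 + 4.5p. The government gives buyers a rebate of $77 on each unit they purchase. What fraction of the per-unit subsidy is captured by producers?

Pre-subsidy: 507 - p = -263 + 4.5p gives p* = 140, q* = 367.
With the rebate, buyers effectively pay pb = ps − 77, where ps is the price sellers receive.
Demand in terms of ps becomes qd = 507 − 1(ps − 77) = 584 - ps. Setting this equal to supply: 584 - ps = -263 + 4.5ps, so ps = 154.
Buyers pay pb = 154 − 77 = 77; q' = -263 + 4.5·154 = 430.
Buyers' price falls by p* − pb = 140 − 77 = 63; sellers' price rises by ps − p* = 154 − 140 = 14.
So producers capture 14/77 = 2/11 of each unit of subsidy.

Producer share = 2/11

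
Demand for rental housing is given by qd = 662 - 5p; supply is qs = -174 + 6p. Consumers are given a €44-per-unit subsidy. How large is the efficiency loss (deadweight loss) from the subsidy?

Deadweight loss = €2640

Pre-subsidy: 662 - 5p = -174 + 6p gives p* = 76, q* = 282.
With the rebate, buyers effectively pay pb = ps − 44, where ps is the price sellers receive.
Demand in terms of ps becomes qd = 662 − 5(ps − 44) = 882 - 5ps. Setting this equal to supply: 882 - 5ps = -174 + 6ps, so ps = 96.
Buyers pay pb = 96 − 44 = 52; q' = -174 + 6·96 = 402.
The subsidy expands output by 402 − 282 = 120 past the efficient level; on those units the gap between marginal cost and willingness to pay runs from 0 up to 44.
DWL = ½ × 44 × 120 = 2640.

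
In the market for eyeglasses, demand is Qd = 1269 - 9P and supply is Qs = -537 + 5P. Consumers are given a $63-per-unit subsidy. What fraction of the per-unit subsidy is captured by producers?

Pre-subsidy: 1269 - 9P = -537 + 5P gives P* = 129, Q* = 108.
With the rebate, buyers effectively pay Pb = Ps − 63, where Ps is the price sellers receive.
Demand in terms of Ps becomes Qd = 1269 − 9(Ps − 63) = 1836 - 9Ps. Setting this equal to supply: 1836 - 9Ps = -537 + 5Ps, so Ps = 169.5.
Buyers pay Pb = 169.5 − 63 = 106.5; Q' = -537 + 5·169.5 = 310.5.
Buyers' price falls by P* − Pb = 129 − 106.5 = 22.5; sellers' price rises by Ps − P* = 169.5 − 129 = 40.5.
So producers capture 40.5/63 = 9/14 of each unit of subsidy.

Producer share = 9/14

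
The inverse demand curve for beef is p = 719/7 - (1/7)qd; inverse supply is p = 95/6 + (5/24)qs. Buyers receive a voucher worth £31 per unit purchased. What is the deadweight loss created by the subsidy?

Deadweight loss = 80724/59

Pre-subsidy: 719/7 - (1/7)q = 95/6 + (5/24)q gives q* = 14596/59 and p* = 3975/59.
With the rebate, buyers effectively pay pb = ps − 31, where ps is the price sellers receive.
On the curves, pb = 719/7 - (1/7)q and ps = 95/6 + (5/24)q; the wedge ps − pb = 31 gives 95/6 + (5/24)q − (719/7 - (1/7)q) = 31, so q' = 19804/59.
Then pb = 719/7 − (1/7)·(19804/59) = 3231/59 and ps = 95/6 + (5/24)·(19804/59) = 5060/59.
The subsidy expands output by 19804/59 − 14596/59 = 5208/59 past the efficient level; on those units the gap between marginal cost and willingness to pay runs from 0 up to 31.
DWL = ½ × 31 × 5208/59 = 80724/59.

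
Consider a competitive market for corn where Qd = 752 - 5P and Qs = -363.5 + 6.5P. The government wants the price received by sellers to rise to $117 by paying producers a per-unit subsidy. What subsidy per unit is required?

At a seller price of 117, quantity supplied is -363.5 + 6.5·117 = 397.
Buyers absorb 397 only when they pay Pb with 752 − 5·Pb = 397, i.e. Pb = 71.
s = Ps − Pb = 117 − 71 = 46.

Required subsidy s = $46 per unit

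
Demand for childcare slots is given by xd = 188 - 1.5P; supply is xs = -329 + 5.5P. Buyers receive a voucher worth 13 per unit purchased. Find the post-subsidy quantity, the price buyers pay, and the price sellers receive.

x' = 2591/28; buyers pay 891/14; sellers receive 1073/14

Pre-subsidy: 188 - 1.5P = -329 + 5.5P gives P* = 517/7, x* = 1081/14.
With the rebate, buyers effectively pay Pb = Ps − 13, where Ps is the price sellers receive.
Demand in terms of Ps becomes xd = 188 − 1.5(Ps − 13) = 207.5 - 1.5Ps. Setting this equal to supply: 207.5 - 1.5Ps = -329 + 5.5Ps, so Ps = 1073/14.
Buyers pay Pb = 1073/14 − 13 = 891/14; x' = -329 + 5.5·(1073/14) = 2591/28.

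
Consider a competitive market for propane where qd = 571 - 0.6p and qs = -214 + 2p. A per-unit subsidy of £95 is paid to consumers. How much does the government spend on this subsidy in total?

Government cost = 535610/13

Pre-subsidy: 571 - 0.6p = -214 + 2p gives p* = 3925/13, q* = 5068/13.
With the rebate, buyers effectively pay pb = ps − 95, where ps is the price sellers receive.
Demand in terms of ps becomes qd = 571 − 0.6(ps − 95) = 628 - 0.6ps. Setting this equal to supply: 628 - 0.6ps = -214 + 2ps, so ps = 4210/13.
Buyers pay pb = 4210/13 − 95 = 2975/13; q' = -214 + 2·(4210/13) = 5638/13.
Government outlay = subsidy × quantity = 95 × 5638/13 = 535610/13.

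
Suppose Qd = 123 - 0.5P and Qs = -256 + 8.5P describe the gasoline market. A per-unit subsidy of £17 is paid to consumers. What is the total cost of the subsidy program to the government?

Pre-subsidy: 123 - 0.5P = -256 + 8.5P gives P* = 379/9, Q* = 1835/18.
With the rebate, buyers effectively pay Pb = Ps − 17, where Ps is the price sellers receive.
Demand in terms of Ps becomes Qd = 123 − 0.5(Ps − 17) = 131.5 - 0.5Ps. Setting this equal to supply: 131.5 - 0.5Ps = -256 + 8.5Ps, so Ps = 775/18.
Buyers pay Pb = 775/18 − 17 = 469/18; Q' = -256 + 8.5·(775/18) = 3959/36.
Government outlay = subsidy × quantity = 17 × 3959/36 = 67303/36.

Government cost = 67303/36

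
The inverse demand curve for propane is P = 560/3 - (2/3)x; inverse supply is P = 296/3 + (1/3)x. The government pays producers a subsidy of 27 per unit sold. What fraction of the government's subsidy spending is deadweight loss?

Pre-subsidy: 560/3 - (2/3)x = 296/3 + (1/3)x gives x* = 88 and P* = 128.
With the subsidy, sellers receive Ps = Pb + 27 for each unit, where Pb is the price buyers pay.
On the curves, Pb = 560/3 - (2/3)x and Ps = 296/3 + (1/3)x; the wedge Ps − Pb = 27 gives 296/3 + (1/3)x − (560/3 - (2/3)x) = 27, so x' = 115.
Then Pb = 560/3 − (2/3)·115 = 110 and Ps = 296/3 + (1/3)·115 = 137.
ΔCS = ½(88 + 115)(128 − 110) = 1827; ΔPS = ½(88 + 115)(137 − 128) = 913.5.
Government spending = 27 × 115 = 3105.
DWL = ½ × 27 × (115 − 88) = 364.5; fraction = 364.5 / 3105 = 27/230.

DWL / government spending = 27/230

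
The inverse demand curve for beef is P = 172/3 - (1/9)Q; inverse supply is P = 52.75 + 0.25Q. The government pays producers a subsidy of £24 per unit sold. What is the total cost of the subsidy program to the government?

Pre-subsidy: 172/3 - (1/9)Q = 52.75 + 0.25Q gives Q* = 165/13 and P* = 727/13.
With the subsidy, sellers receive Ps = Pb + 24 for each unit, where Pb is the price buyers pay.
On the curves, Pb = 172/3 - (1/9)Q and Ps = 52.75 + 0.25Q; the wedge Ps − Pb = 24 gives 52.75 + 0.25Q − (172/3 - (1/9)Q) = 24, so Q' = 1029/13.
Then Pb = 172/3 − (1/9)·(1029/13) = 631/13 and Ps = 52.75 + 0.25·(1029/13) = 943/13.
Government outlay = subsidy × quantity = 24 × 1029/13 = 24696/13.

Government cost = 24696/13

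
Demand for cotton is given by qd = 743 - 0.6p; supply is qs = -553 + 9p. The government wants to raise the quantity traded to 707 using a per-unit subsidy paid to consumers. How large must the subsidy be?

At q = 707, invert demand for the buyer price: pb = (743 − 707)/0.6 = 60; invert supply for the seller price: ps = (707 − (-553))/9 = 140.
The subsidy must fill the gap: s = ps − pb = 140 − 60 = 80.

Required subsidy s = 80 per unit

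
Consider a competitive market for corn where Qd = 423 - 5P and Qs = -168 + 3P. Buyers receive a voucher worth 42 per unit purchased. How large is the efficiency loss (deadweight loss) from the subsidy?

Deadweight loss = 1653.75

Pre-subsidy: 423 - 5P = -168 + 3P gives P* = 73.875, Q* = 53.625.
With the rebate, buyers effectively pay Pb = Ps − 42, where Ps is the price sellers receive.
Demand in terms of Ps becomes Qd = 423 − 5(Ps − 42) = 633 - 5Ps. Setting this equal to supply: 633 - 5Ps = -168 + 3Ps, so Ps = 100.125.
Buyers pay Pb = 100.125 − 42 = 58.125; Q' = -168 + 3·100.125 = 132.375.
The subsidy expands output by 132.375 − 53.625 = 78.75 past the efficient level; on those units the gap between marginal cost and willingness to pay runs from 0 up to 42.
DWL = ½ × 42 × 78.75 = 1653.75.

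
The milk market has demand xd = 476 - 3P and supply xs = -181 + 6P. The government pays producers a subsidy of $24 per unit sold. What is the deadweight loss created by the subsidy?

Deadweight loss = $576

Pre-subsidy: 476 - 3P = -181 + 6P gives P* = 73, x* = 257.
With the subsidy, sellers receive Ps = Pb + 24 for each unit, where Pb is the price buyers pay.
Supply in terms of Pb becomes xs = -181 + 6(Pb + 24) = -37 + 6Pb. Setting this equal to demand: 476 - 3Pb = -37 + 6Pb, so Pb = 57.
Sellers receive Ps = 57 + 24 = 81; x' = 476 − 3·57 = 305.
The subsidy expands output by 305 − 257 = 48 past the efficient level; on those units the gap between marginal cost and willingness to pay runs from 0 up to 24.
DWL = ½ × 24 × 48 = 576.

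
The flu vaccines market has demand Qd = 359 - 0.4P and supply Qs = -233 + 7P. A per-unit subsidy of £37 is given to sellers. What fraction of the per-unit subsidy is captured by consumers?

Pre-subsidy: 359 - 0.4P = -233 + 7P gives P* = 80, Q* = 327.
With the subsidy, sellers receive Ps = Pb + 37 for each unit, where Pb is the price buyers pay.
Supply in terms of Pb becomes Qs = -233 + 7(Pb + 37) = 26 + 7Pb. Setting this equal to demand: 359 - 0.4Pb = 26 + 7Pb, so Pb = 45.
Sellers receive Ps = 45 + 37 = 82; Q' = 359 − 0.4·45 = 341.
Buyers' price falls by P* − Pb = 80 − 45 = 35; sellers' price rises by Ps − P* = 82 − 80 = 2.
So consumers capture 35/37 = 35/37 of each unit of subsidy.

Consumer share = 35/37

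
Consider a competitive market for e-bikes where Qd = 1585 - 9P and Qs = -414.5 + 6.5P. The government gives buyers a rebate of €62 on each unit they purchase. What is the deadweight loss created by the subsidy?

Pre-subsidy: 1585 - 9P = -414.5 + 6.5P gives P* = 129, Q* = 424.
With the rebate, buyers effectively pay Pb = Ps − 62, where Ps is the price sellers receive.
Demand in terms of Ps becomes Qd = 1585 − 9(Ps − 62) = 2143 - 9Ps. Setting this equal to supply: 2143 - 9Ps = -414.5 + 6.5Ps, so Ps = 165.
Buyers pay Pb = 165 − 62 = 103; Q' = -414.5 + 6.5·165 = 658.
The subsidy expands output by 658 − 424 = 234 past the efficient level; on those units the gap between marginal cost and willingness to pay runs from 0 up to 62.
DWL = ½ × 62 × 234 = 7254.

Deadweight loss = €7254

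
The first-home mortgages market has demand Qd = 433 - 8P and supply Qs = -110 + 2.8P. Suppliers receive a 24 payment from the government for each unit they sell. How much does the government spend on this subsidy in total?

Pre-subsidy: 433 - 8P = -110 + 2.8P gives P* = 905/18, Q* = 277/9.
With the subsidy, sellers receive Ps = Pb + 24 for each unit, where Pb is the price buyers pay.
Supply in terms of Pb becomes Qs = -110 + 2.8(Pb + 24) = -42.8 + 2.8Pb. Setting this equal to demand: 433 - 8Pb = -42.8 + 2.8Pb, so Pb = 793/18.
Sellers receive Ps = 793/18 + 24 = 1225/18; Q' = 433 − 8·(793/18) = 725/9.
Government outlay = subsidy × quantity = 24 × 725/9 = 5800/3.

Government cost = 5800/3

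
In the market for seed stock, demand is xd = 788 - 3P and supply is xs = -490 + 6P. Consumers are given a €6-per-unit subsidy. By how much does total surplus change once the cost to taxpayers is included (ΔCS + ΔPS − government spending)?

Net change in total surplus = -€36

Pre-subsidy: 788 - 3P = -490 + 6P gives P* = 142, x* = 362.
With the rebate, buyers effectively pay Pb = Ps − 6, where Ps is the price sellers receive.
Demand in terms of Ps becomes xd = 788 − 3(Ps − 6) = 806 - 3Ps. Setting this equal to supply: 806 - 3Ps = -490 + 6Ps, so Ps = 144.
Buyers pay Pb = 144 − 6 = 138; x' = -490 + 6·144 = 374.
ΔCS = ½(362 + 374)(142 − 138) = 1472; ΔPS = ½(362 + 374)(144 − 142) = 736.
Government spending = 6 × 374 = 2244.
Net change = 1472 + 736 − 2244 = -36. The loss equals the DWL triangle ½·6·12.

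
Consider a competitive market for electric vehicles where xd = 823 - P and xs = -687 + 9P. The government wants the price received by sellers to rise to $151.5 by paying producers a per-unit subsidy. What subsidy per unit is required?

At a seller price of 151.5, quantity supplied is -687 + 9·151.5 = 676.5.
Buyers absorb 676.5 only when they pay Pb with 823 − 1·Pb = 676.5, i.e. Pb = 146.5.
s = Ps − Pb = 151.5 − 146.5 = 5.

Required subsidy s = $5 per unit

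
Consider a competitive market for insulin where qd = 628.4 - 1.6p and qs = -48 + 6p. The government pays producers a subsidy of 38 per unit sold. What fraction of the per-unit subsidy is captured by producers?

Producer share = 4/19

Pre-subsidy: 628.4 - 1.6p = -48 + 6p gives p* = 89, q* = 486.
With the subsidy, sellers receive ps = pb + 38 for each unit, where pb is the price buyers pay.
Supply in terms of pb becomes qs = -48 + 6(pb + 38) = 180 + 6pb. Setting this equal to demand: 628.4 - 1.6pb = 180 + 6pb, so pb = 59.
Sellers receive ps = 59 + 38 = 97; q' = 628.4 − 1.6·59 = 534.
Buyers' price falls by p* − pb = 89 − 59 = 30; sellers' price rises by ps − p* = 97 − 89 = 8.
So producers capture 8/38 = 4/19 of each unit of subsidy.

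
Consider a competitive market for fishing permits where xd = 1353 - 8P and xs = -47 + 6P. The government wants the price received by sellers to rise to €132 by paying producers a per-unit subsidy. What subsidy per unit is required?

At a seller price of 132, quantity supplied is -47 + 6·132 = 745.
Buyers absorb 745 only when they pay Pb with 1353 − 8·Pb = 745, i.e. Pb = 76.
s = Ps − Pb = 132 − 76 = 56.

Required subsidy s = €56 per unit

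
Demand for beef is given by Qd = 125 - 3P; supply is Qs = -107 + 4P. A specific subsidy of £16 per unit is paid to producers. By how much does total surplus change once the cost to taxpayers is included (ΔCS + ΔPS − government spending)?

Pre-subsidy: 125 - 3P = -107 + 4P gives P* = 232/7, Q* = 179/7.
With the subsidy, sellers receive Ps = Pb + 16 for each unit, where Pb is the price buyers pay.
Supply in terms of Pb becomes Qs = -107 + 4(Pb + 16) = -43 + 4Pb. Setting this equal to demand: 125 - 3Pb = -43 + 4Pb, so Pb = 24.
Sellers receive Ps = 24 + 16 = 40; Q' = 125 − 3·24 = 53.
ΔCS = ½(179/7 + 53)(232/7 − 24) = 17600/49; ΔPS = ½(179/7 + 53)(40 − 232/7) = 13200/49.
Government spending = 16 × 53 = 848.
Net change = 17600/49 + 13200/49 − 848 = -1536/7. The loss equals the DWL triangle ½·16·192/7.

Net change in total surplus = -1536/7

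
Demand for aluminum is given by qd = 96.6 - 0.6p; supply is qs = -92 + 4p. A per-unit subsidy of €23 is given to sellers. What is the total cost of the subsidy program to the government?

Pre-subsidy: 96.6 - 0.6p = -92 + 4p gives p* = 41, q* = 72.
With the subsidy, sellers receive ps = pb + 23 for each unit, where pb is the price buyers pay.
Supply in terms of pb becomes qs = -92 + 4(pb + 23) = 0 + 4pb. Setting this equal to demand: 96.6 - 0.6pb = 0 + 4pb, so pb = 21.
Sellers receive ps = 21 + 23 = 44; q' = 96.6 − 0.6·21 = 84.
Government outlay = subsidy × quantity = 23 × 84 = 1932.

Government cost = €1932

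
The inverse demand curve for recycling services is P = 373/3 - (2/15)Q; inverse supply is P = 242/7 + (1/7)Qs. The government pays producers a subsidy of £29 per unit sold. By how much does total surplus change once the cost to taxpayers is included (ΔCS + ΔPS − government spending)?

Pre-subsidy: 373/3 - (2/15)Q = 242/7 + (1/7)Q gives Q* = 325 and P* = 81.
With the subsidy, sellers receive Ps = Pb + 29 for each unit, where Pb is the price buyers pay.
On the curves, Pb = 373/3 - (2/15)Q and Ps = 242/7 + (1/7)Q; the wedge Ps − Pb = 29 gives 242/7 + (1/7)Q − (373/3 - (2/15)Q) = 29, so Q' = 430.
Then Pb = 373/3 − (2/15)·430 = 67 and Ps = 242/7 + (1/7)·430 = 96.
ΔCS = ½(325 + 430)(81 − 67) = 5285; ΔPS = ½(325 + 430)(96 − 81) = 5662.5.
Government spending = 29 × 430 = 12470.
Net change = 5285 + 5662.5 − 12470 = -1522.5. The loss equals the DWL triangle ½·29·105.

Net change in total surplus = -£1522.5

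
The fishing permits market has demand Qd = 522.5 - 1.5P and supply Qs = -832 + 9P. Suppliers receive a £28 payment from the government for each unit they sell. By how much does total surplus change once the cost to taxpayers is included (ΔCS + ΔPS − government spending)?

Pre-subsidy: 522.5 - 1.5P = -832 + 9P gives P* = 129, Q* = 329.
With the subsidy, sellers receive Ps = Pb + 28 for each unit, where Pb is the price buyers pay.
Supply in terms of Pb becomes Qs = -832 + 9(Pb + 28) = -580 + 9Pb. Setting this equal to demand: 522.5 - 1.5Pb = -580 + 9Pb, so Pb = 105.
Sellers receive Ps = 105 + 28 = 133; Q' = 522.5 − 1.5·105 = 365.
ΔCS = ½(329 + 365)(129 − 105) = 8328; ΔPS = ½(329 + 365)(133 − 129) = 1388.
Government spending = 28 × 365 = 10220.
Net change = 8328 + 1388 − 10220 = -504. The loss equals the DWL triangle ½·28·36.

Net change in total surplus = -£504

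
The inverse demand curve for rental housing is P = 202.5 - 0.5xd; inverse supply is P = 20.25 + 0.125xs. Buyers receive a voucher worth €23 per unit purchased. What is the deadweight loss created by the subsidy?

Deadweight loss = €423.2

Pre-subsidy: 202.5 - 0.5x = 20.25 + 0.125x gives x* = 291.6 and P* = 56.7.
With the rebate, buyers effectively pay Pb = Ps − 23, where Ps is the price sellers receive.
On the curves, Pb = 202.5 - 0.5x and Ps = 20.25 + 0.125x; the wedge Ps − Pb = 23 gives 20.25 + 0.125x − (202.5 - 0.5x) = 23, so x' = 328.4.
Then Pb = 202.5 − 0.5·328.4 = 38.3 and Ps = 20.25 + 0.125·328.4 = 61.3.
The subsidy expands output by 328.4 − 291.6 = 36.8 past the efficient level; on those units the gap between marginal cost and willingness to pay runs from 0 up to 23.
DWL = ½ × 23 × 36.8 = 423.2.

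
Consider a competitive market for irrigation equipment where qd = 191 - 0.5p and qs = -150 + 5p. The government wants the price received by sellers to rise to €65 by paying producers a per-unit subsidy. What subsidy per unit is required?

At a seller price of 65, quantity supplied is -150 + 5·65 = 175.
Buyers absorb 175 only when they pay pb with 191 − 0.5·pb = 175, i.e. pb = 32.
s = ps − pb = 65 − 32 = 33.

Required subsidy s = €33 per unit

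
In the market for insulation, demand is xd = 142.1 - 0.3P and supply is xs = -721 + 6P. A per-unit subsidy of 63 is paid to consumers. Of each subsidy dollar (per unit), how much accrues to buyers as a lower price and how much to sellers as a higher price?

Buyers gain 60 per unit; sellers gain 3 per unit

Pre-subsidy: 142.1 - 0.3P = -721 + 6P gives P* = 137, x* = 101.
With the rebate, buyers effectively pay Pb = Ps − 63, where Ps is the price sellers receive.
Demand in terms of Ps becomes xd = 142.1 − 0.3(Ps − 63) = 161 - 0.3Ps. Setting this equal to supply: 161 - 0.3Ps = -721 + 6Ps, so Ps = 140.
Buyers pay Pb = 140 − 63 = 77; x' = -721 + 6·140 = 119.
Buyers' price falls by P* − Pb = 137 − 77 = 60; sellers' price rises by Ps − P* = 140 − 137 = 3.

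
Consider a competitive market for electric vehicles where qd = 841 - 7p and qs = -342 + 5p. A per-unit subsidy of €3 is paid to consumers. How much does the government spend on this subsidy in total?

Pre-subsidy: 841 - 7p = -342 + 5p gives p* = 1183/12, q* = 1811/12.
With the rebate, buyers effectively pay pb = ps − 3, where ps is the price sellers receive.
Demand in terms of ps becomes qd = 841 − 7(ps − 3) = 862 - 7ps. Setting this equal to supply: 862 - 7ps = -342 + 5ps, so ps = 301/3.
Buyers pay pb = 301/3 − 3 = 292/3; q' = -342 + 5·(301/3) = 479/3.
Government outlay = subsidy × quantity = 3 × 479/3 = 479.

Government cost = €479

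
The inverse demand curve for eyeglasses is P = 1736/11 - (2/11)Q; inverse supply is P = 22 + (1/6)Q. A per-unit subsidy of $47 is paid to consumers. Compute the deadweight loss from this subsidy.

Pre-subsidy: 1736/11 - (2/11)Q = 22 + (1/6)Q gives Q* = 8964/23 and P* = 2000/23.
With the rebate, buyers effectively pay Pb = Ps − 47, where Ps is the price sellers receive.
On the curves, Pb = 1736/11 - (2/11)Q and Ps = 22 + (1/6)Q; the wedge Ps − Pb = 47 gives 22 + (1/6)Q − (1736/11 - (2/11)Q) = 47, so Q' = 12066/23.
Then Pb = 1736/11 − (2/11)·(12066/23) = 1436/23 and Ps = 22 + (1/6)·(12066/23) = 2517/23.
The subsidy expands output by 12066/23 − 8964/23 = 3102/23 past the efficient level; on those units the gap between marginal cost and willingness to pay runs from 0 up to 47.
DWL = ½ × 47 × 3102/23 = 72897/23.

Deadweight loss = 72897/23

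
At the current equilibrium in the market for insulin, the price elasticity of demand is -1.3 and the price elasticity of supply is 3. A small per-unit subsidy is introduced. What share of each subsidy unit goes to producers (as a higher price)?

Producer share = 13/43

For a small subsidy around the equilibrium, the benefit split depends on the relative slopes, which at a point are proportional to the elasticities.
Buyer share = εs/(εs + |εd|) = 3/(3 + 1.3) = 30/43; seller share = |εd|/(εs + |εd|) = 13/43.
So producers capture 13/43 of the subsidy.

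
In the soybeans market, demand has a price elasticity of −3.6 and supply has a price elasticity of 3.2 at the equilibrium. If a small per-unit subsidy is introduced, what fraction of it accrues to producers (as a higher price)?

For a small subsidy around the equilibrium, the benefit split depends on the relative slopes, which at a point are proportional to the elasticities.
Buyer share = εs/(εs + |εd|) = 3.2/(3.2 + 3.6) = 8/17; seller share = |εd|/(εs + |εd|) = 9/17.
So producers capture 9/17 of the subsidy.

Producer share = 9/17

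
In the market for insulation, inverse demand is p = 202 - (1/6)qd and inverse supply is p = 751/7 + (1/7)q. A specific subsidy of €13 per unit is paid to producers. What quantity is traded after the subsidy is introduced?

Pre-subsidy: 202 - (1/6)q = 751/7 + (1/7)q gives q* = 306 and p* = 151.
With the subsidy, sellers receive ps = pb + 13 for each unit, where pb is the price buyers pay.
On the curves, pb = 202 - (1/6)q and ps = 751/7 + (1/7)q; the wedge ps − pb = 13 gives 751/7 + (1/7)q − (202 - (1/6)q) = 13, so q' = 348.
Then pb = 202 − (1/6)·348 = 144 and ps = 751/7 + (1/7)·348 = 157.

q' = 348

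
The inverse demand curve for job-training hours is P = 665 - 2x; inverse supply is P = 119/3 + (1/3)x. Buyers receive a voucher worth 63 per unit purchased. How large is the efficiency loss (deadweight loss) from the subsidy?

Deadweight loss = 850.5

Pre-subsidy: 665 - 2x = 119/3 + (1/3)x gives x* = 268 and P* = 129.
With the rebate, buyers effectively pay Pb = Ps − 63, where Ps is the price sellers receive.
On the curves, Pb = 665 - 2x and Ps = 119/3 + (1/3)x; the wedge Ps − Pb = 63 gives 119/3 + (1/3)x − (665 - 2x) = 63, so x' = 295.
Then Pb = 665 − 2·295 = 75 and Ps = 119/3 + (1/3)·295 = 138.
The subsidy expands output by 295 − 268 = 27 past the efficient level; on those units the gap between marginal cost and willingness to pay runs from 0 up to 63.
DWL = ½ × 63 × 27 = 850.5.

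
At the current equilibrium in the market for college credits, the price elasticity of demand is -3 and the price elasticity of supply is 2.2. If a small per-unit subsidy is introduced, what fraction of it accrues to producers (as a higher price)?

For a small subsidy around the equilibrium, the benefit split depends on the relative slopes, which at a point are proportional to the elasticities.
Buyer share = εs/(εs + |εd|) = 2.2/(2.2 + 3) = 11/26; seller share = |εd|/(εs + |εd|) = 15/26.
So producers capture 15/26 of the subsidy.

Producer share = 15/26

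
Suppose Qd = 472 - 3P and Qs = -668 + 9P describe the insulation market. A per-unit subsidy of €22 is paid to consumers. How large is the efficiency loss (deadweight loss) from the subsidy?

Pre-subsidy: 472 - 3P = -668 + 9P gives P* = 95, Q* = 187.
With the rebate, buyers effectively pay Pb = Ps − 22, where Ps is the price sellers receive.
Demand in terms of Ps becomes Qd = 472 − 3(Ps − 22) = 538 - 3Ps. Setting this equal to supply: 538 - 3Ps = -668 + 9Ps, so Ps = 100.5.
Buyers pay Pb = 100.5 − 22 = 78.5; Q' = -668 + 9·100.5 = 236.5.
The subsidy expands output by 236.5 − 187 = 49.5 past the efficient level; on those units the gap between marginal cost and willingness to pay runs from 0 up to 22.
DWL = ½ × 22 × 49.5 = 544.5.

Deadweight loss = €544.5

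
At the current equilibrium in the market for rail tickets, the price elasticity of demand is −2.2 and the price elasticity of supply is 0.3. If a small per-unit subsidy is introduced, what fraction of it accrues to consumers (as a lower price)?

Consumer share = 0.12

For a small subsidy around the equilibrium, the benefit split depends on the relative slopes, which at a point are proportional to the elasticities.
Buyer share = εs/(εs + |εd|) = 0.3/(0.3 + 2.2) = 0.12; seller share = |εd|/(εs + |εd|) = 0.88.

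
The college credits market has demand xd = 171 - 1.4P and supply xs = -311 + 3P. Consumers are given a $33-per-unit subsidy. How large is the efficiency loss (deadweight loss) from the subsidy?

Deadweight loss = $519.75

Pre-subsidy: 171 - 1.4P = -311 + 3P gives P* = 1205/11, x* = 194/11.
With the rebate, buyers effectively pay Pb = Ps − 33, where Ps is the price sellers receive.
Demand in terms of Ps becomes xd = 171 − 1.4(Ps − 33) = 217.2 - 1.4Ps. Setting this equal to supply: 217.2 - 1.4Ps = -311 + 3Ps, so Ps = 2641/22.
Buyers pay Pb = 2641/22 − 33 = 1915/22; x' = -311 + 3·(2641/22) = 1081/22.
The subsidy expands output by 1081/22 − 194/11 = 31.5 past the efficient level; on those units the gap between marginal cost and willingness to pay runs from 0 up to 33.
DWL = ½ × 33 × 31.5 = 519.75.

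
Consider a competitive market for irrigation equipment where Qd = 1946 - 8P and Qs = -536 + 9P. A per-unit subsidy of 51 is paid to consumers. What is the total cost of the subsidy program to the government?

Pre-subsidy: 1946 - 8P = -536 + 9P gives P* = 146, Q* = 778.
With the rebate, buyers effectively pay Pb = Ps − 51, where Ps is the price sellers receive.
Demand in terms of Ps becomes Qd = 1946 − 8(Ps − 51) = 2354 - 8Ps. Setting this equal to supply: 2354 - 8Ps = -536 + 9Ps, so Ps = 170.
Buyers pay Pb = 170 − 51 = 119; Q' = -536 + 9·170 = 994.
Government outlay = subsidy × quantity = 51 × 994 = 50694.

Government cost = 50694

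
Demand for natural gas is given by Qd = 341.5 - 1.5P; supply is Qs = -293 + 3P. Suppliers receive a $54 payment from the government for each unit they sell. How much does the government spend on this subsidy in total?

Government cost = $9936

Pre-subsidy: 341.5 - 1.5P = -293 + 3P gives P* = 141, Q* = 130.
With the subsidy, sellers receive Ps = Pb + 54 for each unit, where Pb is the price buyers pay.
Supply in terms of Pb becomes Qs = -293 + 3(Pb + 54) = -131 + 3Pb. Setting this equal to demand: 341.5 - 1.5Pb = -131 + 3Pb, so Pb = 105.
Sellers receive Ps = 105 + 54 = 159; Q' = 341.5 − 1.5·105 = 184.
Government outlay = subsidy × quantity = 54 × 184 = 9936.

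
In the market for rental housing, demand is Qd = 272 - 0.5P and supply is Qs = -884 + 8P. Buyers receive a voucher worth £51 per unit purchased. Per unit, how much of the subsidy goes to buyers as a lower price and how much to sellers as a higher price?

Pre-subsidy: 272 - 0.5P = -884 + 8P gives P* = 136, Q* = 204.
With the rebate, buyers effectively pay Pb = Ps − 51, where Ps is the price sellers receive.
Demand in terms of Ps becomes Qd = 272 − 0.5(Ps − 51) = 297.5 - 0.5Ps. Setting this equal to supply: 297.5 - 0.5Ps = -884 + 8Ps, so Ps = 139.
Buyers pay Pb = 139 − 51 = 88; Q' = -884 + 8·139 = 228.
Buyers' price falls by P* − Pb = 136 − 88 = 48; sellers' price rises by Ps − P* = 139 − 136 = 3.

Buyers gain £48 per unit; sellers gain £3 per unit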